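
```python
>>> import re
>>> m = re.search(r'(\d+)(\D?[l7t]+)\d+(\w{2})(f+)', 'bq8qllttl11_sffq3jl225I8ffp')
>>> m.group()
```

'8qllttl11_sff'

The match spans [2:15] → '8qllttl11_sff'.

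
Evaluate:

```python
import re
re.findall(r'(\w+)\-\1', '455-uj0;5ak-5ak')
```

`\1` is not a pattern — it's the concrete string captured by group 1, re-applied verbatim.
Scanning left to right: at [8:15] match '5ak-5ak', group 1 = '5ak'.
One capturing group, so `findall` returns just the captured substring from the one match — 1 in all.

['5ak']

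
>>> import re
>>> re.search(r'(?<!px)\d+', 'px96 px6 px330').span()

(3, 4)

A negative assertion filters positions out without eating any characters.
The match spans [3:4] → '6'.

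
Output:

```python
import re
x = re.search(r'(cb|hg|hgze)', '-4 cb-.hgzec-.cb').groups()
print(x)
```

('cb',)

The match spans [3:5] → 'cb'.
Captured: group 1 = 'cb'.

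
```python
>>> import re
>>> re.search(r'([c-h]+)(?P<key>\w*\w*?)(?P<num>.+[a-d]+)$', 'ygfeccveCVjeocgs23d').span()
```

(1, 19)

Pattern: one or more of a character in [c-h] (captured); then zero or more of a word character, then zero or more of a word character (lazy) (captured as 'key'); then one or more of any character, then one or more of a character in [a-d] (captured as 'num'); then anchored at the end.
The match spans [1:19] → 'gfeccveCVjeocgs23d'.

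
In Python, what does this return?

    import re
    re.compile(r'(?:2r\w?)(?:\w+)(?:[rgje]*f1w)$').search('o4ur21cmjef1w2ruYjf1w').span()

(13, 21)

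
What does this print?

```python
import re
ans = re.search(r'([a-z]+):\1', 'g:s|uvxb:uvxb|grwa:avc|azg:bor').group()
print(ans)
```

After group 1 captures some text, `\1` only succeeds where that same text appears again.
Unlike `match`, `search` isn't anchored — it looks for the pattern anywhere in the string.
The match spans [4:13] → 'uvxb:uvxb'.
Captured: group 1 = 'uvxb'.

uvxb:uvxb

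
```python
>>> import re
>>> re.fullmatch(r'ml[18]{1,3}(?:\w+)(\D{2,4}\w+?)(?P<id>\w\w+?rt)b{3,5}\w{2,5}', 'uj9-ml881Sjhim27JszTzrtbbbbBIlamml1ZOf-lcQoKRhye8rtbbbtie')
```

None

The pattern matches the literal 'ml', then 1 to 3 of one of [18]; then one or more of a word character (non-capturing group); then 2 to 4 of a non-digit, then one or more of a word character (lazy) (captured); then a word character, then one or more of a word character (lazy), then the literal 'rt' (captured as 'id'); then 3 to 5 of a literal 'b', then 2 to 5 of a word character.
`re.fullmatch` requires the pattern to consume the entire string.
Here the string isn't matched end-to-end, so the call returns None.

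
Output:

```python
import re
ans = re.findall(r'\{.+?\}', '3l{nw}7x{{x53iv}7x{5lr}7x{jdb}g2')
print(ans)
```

['{nw}', '{{x53iv}', '{5lr}', '{jdb}']

No capturing groups, so `findall` returns the 4 full match strings.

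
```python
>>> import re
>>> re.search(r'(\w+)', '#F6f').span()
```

(1, 4)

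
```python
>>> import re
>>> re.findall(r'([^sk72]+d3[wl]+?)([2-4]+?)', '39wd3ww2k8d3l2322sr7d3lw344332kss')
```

[('39wd3ww', '2'), ('8d3l', '2')]

A `+?`/`*?`/`{m,n}?` starts at its minimum and grows only as far as needed for what follows to match.
2 groups means each result is a tuple of 2 captured strings — 2 here.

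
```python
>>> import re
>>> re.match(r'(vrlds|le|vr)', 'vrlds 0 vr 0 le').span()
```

`match` is anchored at position 0; if the pattern doesn't fit there, it returns None.
The match spans [0:5] → 'vrlds'.

(0, 5)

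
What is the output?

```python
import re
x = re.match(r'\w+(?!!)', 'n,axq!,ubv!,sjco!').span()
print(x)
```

(0, 1)

`match` is anchored at position 0; if the pattern doesn't fit there, it returns None.
The match spans [0:1] → 'n'.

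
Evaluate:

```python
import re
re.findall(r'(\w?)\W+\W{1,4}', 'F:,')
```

['F']

The pattern matches optionally a word character (captured); then one or more of a non-word character; then 1 to 4 of a non-word character.
One capturing group, so `findall` returns just the captured substring from the one match — 1 in all.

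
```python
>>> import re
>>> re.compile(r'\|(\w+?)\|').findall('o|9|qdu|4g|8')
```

['9', '4g']

Scanning left to right: at [1:4] match '|9|', group 1 = '9'; at [7:11] match '|4g|', group 1 = '4g'.
Because there's exactly one group, `findall` drops the full match and keeps group 1 from each hit.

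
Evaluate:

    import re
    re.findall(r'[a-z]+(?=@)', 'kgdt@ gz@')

['kgdt', 'gz']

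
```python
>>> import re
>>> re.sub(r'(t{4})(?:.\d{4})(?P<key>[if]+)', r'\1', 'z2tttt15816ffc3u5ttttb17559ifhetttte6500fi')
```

Each match is replaced using the text its own group 1 captured.

'z2ttttc3u5ttttb17559ifhetttt'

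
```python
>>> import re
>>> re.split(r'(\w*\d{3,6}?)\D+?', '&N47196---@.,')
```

The pattern matches zero or more of a word character, then 3 to 6 of a digit (lazy) (captured); then one or more of a non-digit (lazy).
Matches to split on: at [1:8] → 'N47196-'.
`re.split` interleaves the captured-group text with the surrounding fragments.

['&', 'N47196', '--@.,']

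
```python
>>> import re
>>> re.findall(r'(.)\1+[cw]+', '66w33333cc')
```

['6', '3']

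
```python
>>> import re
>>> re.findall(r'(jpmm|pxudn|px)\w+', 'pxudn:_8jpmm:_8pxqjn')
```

['px', 'px']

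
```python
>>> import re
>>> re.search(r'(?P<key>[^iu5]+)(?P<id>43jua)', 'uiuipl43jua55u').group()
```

'pl43jua'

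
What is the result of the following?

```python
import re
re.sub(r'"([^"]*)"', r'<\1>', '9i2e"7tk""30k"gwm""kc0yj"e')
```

'9i2e<7tk><30k>gwm<>kc0yj"e'

Each match is replaced using the text its own group 1 captured.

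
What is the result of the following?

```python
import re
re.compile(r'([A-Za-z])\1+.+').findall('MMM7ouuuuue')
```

`\1` has to match the exact text group 1 already captured.
One capturing group, so `findall` returns just the captured substring from the one match — 1 in all.

['M']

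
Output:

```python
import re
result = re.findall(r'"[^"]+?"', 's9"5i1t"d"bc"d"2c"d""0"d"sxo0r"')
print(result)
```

['"5i1t"', '"bc"', '"2c"', '"0"', '"sxo0r"']

Scanning left to right: at [2:8] → '"5i1t"'; at [9:13] → '"bc"'; at [14:18] → '"2c"'; at [20:23] → '"0"'; at [24:31] → '"sxo0r"'.
Since nothing is captured, `findall` lists the 5 matched substrings directly.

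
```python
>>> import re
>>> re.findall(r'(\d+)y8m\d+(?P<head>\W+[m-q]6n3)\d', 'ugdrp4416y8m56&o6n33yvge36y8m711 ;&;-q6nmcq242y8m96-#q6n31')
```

[('4416', '&o6n3'), ('242', '-#q6n3')]

Pattern: one or more of a digit (captured); then the literal 'y8m', then one or more of a digit; then one or more of a non-word character, then a character in [m-q], then the literal '6n3' (captured as 'head'); then a digit.
Scanning left to right: at [5:20] match '4416y8m56&o6n33', groups = ('4416', '&o6n3'); at [43:58] match '242y8m96-#q6n31', groups = ('242', '-#q6n3').
`findall` packs the 2 group values into a tuple for every match.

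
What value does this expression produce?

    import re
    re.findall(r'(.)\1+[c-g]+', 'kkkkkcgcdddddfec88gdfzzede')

['k', '8', 'z']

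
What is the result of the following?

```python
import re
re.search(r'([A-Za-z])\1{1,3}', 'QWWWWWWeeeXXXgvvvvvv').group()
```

The backreference `\1` re-matches whatever the first group consumed, character for character.
`search` walks the string left to right and returns the first match it finds.
The match spans [1:5] → 'WWWW'.
Captured: group 1 = 'W'.

'WWWW'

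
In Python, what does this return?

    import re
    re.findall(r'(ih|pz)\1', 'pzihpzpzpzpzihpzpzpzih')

['pz', 'pz', 'pz']

A backreference is literal: `\1` must see the identical characters the first group matched.
Matches: at [4:8] match 'pzpz', group 1 = 'pz'; at [8:12] match 'pzpz', group 1 = 'pz'; at [14:18] match 'pzpz', group 1 = 'pz'.
`findall` collects group 1 from each match (3 total).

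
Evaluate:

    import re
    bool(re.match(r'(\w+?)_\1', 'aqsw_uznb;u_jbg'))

`\1` is not a pattern — it's the concrete string captured by group 1, re-applied verbatim.
With `match`, the pattern is implicitly anchored at the beginning.
Here the string doesn't start with a match, so the call returns None, and `bool(None)` is False.

False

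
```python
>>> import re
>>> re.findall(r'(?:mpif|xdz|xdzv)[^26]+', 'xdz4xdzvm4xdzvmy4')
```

Matches: at [0:17] → 'xdz4xdzvm4xdzvmy4'.
Since nothing is captured, `findall` lists the 1 matched substring directly.

['xdz4xdzvm4xdzvmy4']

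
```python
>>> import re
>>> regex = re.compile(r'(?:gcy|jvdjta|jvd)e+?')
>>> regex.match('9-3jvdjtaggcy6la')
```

None

With `match`, the pattern is implicitly anchored at the beginning.
Here position 0 doesn't satisfy it, so the call returns None.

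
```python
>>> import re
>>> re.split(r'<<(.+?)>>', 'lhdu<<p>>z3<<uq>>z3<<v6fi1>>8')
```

['lhdu', 'p', 'z3', 'uq', 'z3', 'v6fi1', '8']

Lazy quantifiers expand one character at a time until the remainder of the pattern can match.
Matches to split on: at [4:9] → '<<p>>'; at [11:17] → '<<uq>>'; at [19:28] → '<<v6fi1>>'.
Because the pattern has a capturing group, `split` also inserts each captured text between the pieces.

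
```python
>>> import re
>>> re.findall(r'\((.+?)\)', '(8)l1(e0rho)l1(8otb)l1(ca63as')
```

['8', 'e0rho', '8otb']

A non-greedy quantifier consumes as few characters as it can — just enough that the remainder of the pattern still matches from where it stops; whatever follows it matches normally.
Matches: at [0:3] match '(8)', group 1 = '8'; at [5:12] match '(e0rho)', group 1 = 'e0rho'; at [14:20] match '(8otb)', group 1 = '8otb'.
Because there's exactly one group, `findall` drops the full match and keeps group 1 from each hit.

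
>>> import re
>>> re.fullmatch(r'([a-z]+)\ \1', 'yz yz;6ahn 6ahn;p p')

None

For `fullmatch`, every character of the input must be accounted for by the pattern.
Here there's no way to consume every character, so the call returns None.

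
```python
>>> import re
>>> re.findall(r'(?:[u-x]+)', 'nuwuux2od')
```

['uwuux']

Pattern: one or more of a character in [u-x] (non-capturing group).
With no groups in the pattern, `findall` gives back each whole match — 1 here.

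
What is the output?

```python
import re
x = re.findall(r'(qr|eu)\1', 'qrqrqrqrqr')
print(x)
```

['qr', 'qr']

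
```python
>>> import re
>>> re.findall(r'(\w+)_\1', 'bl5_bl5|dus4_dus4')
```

['bl5', 'dus4']

A backreference is literal: `\1` must see the identical characters the first group matched.
Matches: at [0:7] match 'bl5_bl5', group 1 = 'bl5'; at [8:17] match 'dus4_dus4', group 1 = 'dus4'.
With a single group, `findall` returns only what that group captured — 2 items.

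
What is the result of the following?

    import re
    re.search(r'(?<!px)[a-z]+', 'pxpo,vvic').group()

'pxpo'

`(?!…)`/`(?<!…)` only lets a position through if the neighbouring text does NOT match; no characters are consumed.
`re.search` tries every starting position until one works.
The match spans [0:4] → 'pxpo'.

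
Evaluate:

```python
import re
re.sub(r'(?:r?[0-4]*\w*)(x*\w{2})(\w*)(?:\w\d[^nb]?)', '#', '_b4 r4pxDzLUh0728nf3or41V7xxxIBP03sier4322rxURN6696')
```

'_b4 #'

Pattern: optionally a literal 'r', then zero or more of a character in [0-4], then zero or more of a word character (non-capturing group); then zero or more of the literal 'x', then exactly 2 of a word character (captured); then zero or more of a word character (captured); then a word character, then a digit, then optionally any character except [nb] (non-capturing group).
Matches: at [4:51] → 'r4pxDzLUh0728nf3or41V7xxxIBP03sier4322rxURN6696'.
`sub` substitutes '#' at each match site.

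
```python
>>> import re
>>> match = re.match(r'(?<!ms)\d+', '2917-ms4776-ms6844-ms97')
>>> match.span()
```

(0, 4)

The negative lookaround is zero-width — it rules out positions where the adjacent text would match, without consuming anything.
With `match`, the pattern is implicitly anchored at the beginning.
The match spans [0:4] → '2917'.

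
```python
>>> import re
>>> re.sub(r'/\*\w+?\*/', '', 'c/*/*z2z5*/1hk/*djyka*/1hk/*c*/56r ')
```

'c/*1hk1hk56r '

Matches: at [3:11] → '/*z2z5*/'; at [14:23] → '/*djyka*/'; at [26:31] → '/*c*/'.
Every occurrence is swapped for ''.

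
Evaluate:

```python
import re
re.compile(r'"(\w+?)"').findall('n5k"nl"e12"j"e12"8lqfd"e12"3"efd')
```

['nl', 'j', '8lqfd', '3']

Matches: at [3:7] match '"nl"', group 1 = 'nl'; at [10:13] match '"j"', group 1 = 'j'; at [16:23] match '"8lqfd"', group 1 = '8lqfd'; at [26:29] match '"3"', group 1 = '3'.
With a single group, `findall` returns only what that group captured — 4 items.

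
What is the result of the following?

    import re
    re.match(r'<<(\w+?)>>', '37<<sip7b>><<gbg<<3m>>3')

None

`re.match` only tries the pattern at the start of the string.
Here position 0 doesn't satisfy it, so the call returns None.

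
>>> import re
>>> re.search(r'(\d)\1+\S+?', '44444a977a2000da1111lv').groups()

The match spans [0:6] → '44444a'.
Captured: group 1 = '4'.

('4',)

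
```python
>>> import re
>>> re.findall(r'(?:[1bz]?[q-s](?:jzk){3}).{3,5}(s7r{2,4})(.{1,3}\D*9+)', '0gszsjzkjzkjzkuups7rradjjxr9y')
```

Multiple groups make `findall` return tuples — one 2-tuple for the one match.

[('s7rr', 'adjjxr9')]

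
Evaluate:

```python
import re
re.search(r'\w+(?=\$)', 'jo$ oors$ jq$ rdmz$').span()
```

The `(?=…)`/`(?<=…)` assertion just peeks at neighbouring text; it doesn't advance the match position.
`search` walks the string left to right and returns the first match it finds.
The match spans [0:2] → 'jo'.

(0, 2)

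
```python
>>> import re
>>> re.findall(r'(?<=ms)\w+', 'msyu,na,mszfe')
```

['yu', 'zfe']

Lookahead/lookbehind check context without consuming it, so the matched span excludes the asserted characters.
Walking the string: at [2:4] → 'yu'; at [10:13] → 'zfe'.
Since nothing is captured, `findall` lists the 2 matched substrings directly.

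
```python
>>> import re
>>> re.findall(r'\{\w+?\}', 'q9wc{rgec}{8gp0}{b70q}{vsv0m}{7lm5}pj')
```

`findall` yields the raw match text (5 of them) because the pattern has no groups.

['{rgec}', '{8gp0}', '{b70q}', '{vsv0m}', '{7lm5}']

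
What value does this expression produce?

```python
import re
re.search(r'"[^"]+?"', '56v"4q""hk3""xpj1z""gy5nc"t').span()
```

(3, 7)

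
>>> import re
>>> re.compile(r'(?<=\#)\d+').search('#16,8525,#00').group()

The lookaround is zero-width — it requires the adjacent text to match without consuming it, so the asserted text isn't part of the match.
The match spans [1:3] → '16'.

'16'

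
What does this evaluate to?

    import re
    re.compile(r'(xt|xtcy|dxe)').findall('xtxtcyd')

['xt', 'xt']

Alternation isn't longest-match — the leftmost alternative that fits at this position is chosen.
With a single group, `findall` returns only what that group captured — 2 items.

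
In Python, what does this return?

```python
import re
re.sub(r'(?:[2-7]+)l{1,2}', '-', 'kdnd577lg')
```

'kdnd-g'

The pattern matches one or more of a character in [2-7] (non-capturing group); then 1 to 2 of a literal 'l'.
Matches: at [4:8] → '577l'.
`sub` substitutes '-' at each match site.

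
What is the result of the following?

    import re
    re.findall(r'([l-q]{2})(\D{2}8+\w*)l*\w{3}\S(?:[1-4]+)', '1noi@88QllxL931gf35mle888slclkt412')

[('no', 'i@88QllxL931gf35mle888slcl')]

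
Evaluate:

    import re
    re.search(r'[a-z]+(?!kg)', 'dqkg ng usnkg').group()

`(?!…)`/`(?<!…)` only lets a position through if the neighbouring text does NOT match; no characters are consumed.
`search` walks the string left to right and returns the first match it finds.
The match spans [0:4] → 'dqkg'.

'dqkg'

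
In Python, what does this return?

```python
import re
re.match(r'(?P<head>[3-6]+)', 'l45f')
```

None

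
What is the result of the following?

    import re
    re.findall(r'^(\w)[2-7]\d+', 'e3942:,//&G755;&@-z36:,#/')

Pattern: anchored at the start of the string; then a word character (captured); then a character in [2-7], then one or more of a digit.
Scanning left to right: at [0:5] match 'e3942', group 1 = 'e'.
One capturing group, so `findall` returns just the captured substring from the one match — 1 in all.

['e']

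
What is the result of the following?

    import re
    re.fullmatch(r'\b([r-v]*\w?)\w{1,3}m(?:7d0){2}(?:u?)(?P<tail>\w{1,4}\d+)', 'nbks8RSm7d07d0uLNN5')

Pattern: a word boundary (`\b`, zero-width); then zero or more of a character in [r-v], then optionally a word character (captured); then 1 to 3 of a word character, then the literal 'm', then the literal '7d0' repeated 2 times; then optionally a literal 'u' (non-capturing group); then 1 to 4 of a word character, then one or more of a digit (captured as 'tail').
`re.fullmatch` is like wrapping the pattern in `^…$` (in single-line mode).
Here the string isn't matched end-to-end, so the call returns None.

None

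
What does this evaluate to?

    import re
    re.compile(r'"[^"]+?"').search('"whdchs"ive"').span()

(0, 8)

`search` walks the string left to right and returns the first match it finds.
The match spans [0:8] → '"whdchs"'.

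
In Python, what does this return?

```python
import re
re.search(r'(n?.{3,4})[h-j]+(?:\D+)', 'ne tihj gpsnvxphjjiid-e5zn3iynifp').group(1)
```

Pattern: optionally the literal 'n', then 3 to 4 of any character (captured); then one or more of a character in [h-j]; then one or more of a non-digit (non-capturing group).
Unlike `match`, `search` isn't anchored — it looks for the pattern anywhere in the string.
The match spans [0:23] → 'ne tihj gpsnvxphjjiid-e'.
Captured: group 1 = 'ne ti'.

'ne ti'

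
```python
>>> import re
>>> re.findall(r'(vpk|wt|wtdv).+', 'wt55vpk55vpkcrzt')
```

['wt']

Walking the string: at [0:16] match 'wt55vpk55vpkcrzt', group 1 = 'wt'.
Because there's exactly one group, `findall` drops the full match and keeps group 1 from the one hit.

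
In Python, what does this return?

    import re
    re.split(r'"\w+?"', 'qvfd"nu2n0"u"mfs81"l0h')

['qvfd', 'u', 'l0h']

Matches to split on: at [4:11] → '"nu2n0"'; at [12:19] → '"mfs81"'.
`split` removes every match and returns the 3 fragments in between.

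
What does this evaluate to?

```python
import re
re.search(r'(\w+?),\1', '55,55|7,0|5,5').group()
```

'55,55'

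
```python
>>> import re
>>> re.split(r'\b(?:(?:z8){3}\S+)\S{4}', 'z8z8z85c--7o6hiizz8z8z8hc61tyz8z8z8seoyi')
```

['', '']

This matches a word boundary (`\b`, zero-width); then the literal 'z8' repeated 3 times, then one or more of a non-whitespace character (non-capturing group); then exactly 4 of a non-whitespace character.
Splitting on the pattern gives 2 pieces.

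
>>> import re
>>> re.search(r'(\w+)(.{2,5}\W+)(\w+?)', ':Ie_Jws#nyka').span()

The `?` after the quantifier makes it lazy — it takes as little as possible before letting the rest of the pattern try.
The match spans [1:9] → 'Ie_Jws#n'.

(1, 9)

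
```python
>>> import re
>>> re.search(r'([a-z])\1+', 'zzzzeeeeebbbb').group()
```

'zzzz'

`\1` has to match the exact text group 1 already captured.
`search` walks the string left to right and returns the first match it finds.
The match spans [0:4] → 'zzzz'.
Captured: group 1 = 'z'.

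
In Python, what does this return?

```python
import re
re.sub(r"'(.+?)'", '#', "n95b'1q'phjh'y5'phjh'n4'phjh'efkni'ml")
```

Matches: at [4:8] → "'1q'"; at [12:16] → "'y5'"; at [20:24] → "'n4'"; at [28:35] → "'efkni'".
Each match is replaced by '#'.

'n95b#phjh#phjh#phjh#ml'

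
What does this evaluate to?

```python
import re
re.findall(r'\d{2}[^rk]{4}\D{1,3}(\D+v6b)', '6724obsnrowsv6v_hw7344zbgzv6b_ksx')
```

['zv6b']

Because there's exactly one group, `findall` drops the full match and keeps group 1 from the one hit.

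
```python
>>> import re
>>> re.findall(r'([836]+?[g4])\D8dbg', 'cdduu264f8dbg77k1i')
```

['64']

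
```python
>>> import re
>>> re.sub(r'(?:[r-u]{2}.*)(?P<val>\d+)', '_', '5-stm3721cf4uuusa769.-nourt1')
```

'5-_'

The pattern matches exactly 2 of a character in [r-u], then zero or more of any character (non-capturing group); then one or more of a digit (captured as 'val').
Matches: at [2:28] → 'stm3721cf4uuusa769.-nourt1'.
Every occurrence is swapped for '_'.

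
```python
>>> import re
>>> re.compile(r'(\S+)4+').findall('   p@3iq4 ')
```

['p@3iq']

Pattern: one or more of a non-whitespace character (captured); then one or more of a literal '4'.
Matches: at [3:9] match 'p@3iq4', group 1 = 'p@3iq'.
`findall` collects group 1 from the one match (1 total).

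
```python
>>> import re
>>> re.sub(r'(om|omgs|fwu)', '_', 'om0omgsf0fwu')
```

'_0_gsf0_'

Alternation isn't longest-match — the leftmost alternative that fits at this position is chosen.
`sub` substitutes '_' at each match site.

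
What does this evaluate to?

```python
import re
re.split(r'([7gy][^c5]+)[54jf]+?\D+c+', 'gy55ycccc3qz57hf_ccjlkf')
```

['', 'gy', '3qz5', '7h', 'jlkf']

Pattern: one of [7gy], then one or more of any character except [c5] (captured); then one or more of one of [54jf] (lazy); then one or more of a non-digit, then one or more of the literal 'c'.
Matches to split on: at [0:9] → 'gy55ycccc'; at [13:19] → '7hf_cc'.
With a capturing group present, the delimiter's captured portion is kept in the result list.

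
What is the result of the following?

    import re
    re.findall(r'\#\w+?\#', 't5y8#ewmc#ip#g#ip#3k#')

['#ewmc#', '#g#', '#3k#']

Scanning left to right: at [4:10] → '#ewmc#'; at [12:15] → '#g#'; at [17:21] → '#3k#'.
`findall` yields the raw match text (3 of them) because the pattern has no groups.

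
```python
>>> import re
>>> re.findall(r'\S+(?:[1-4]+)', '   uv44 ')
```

Pattern: one or more of a non-whitespace character; then one or more of a character in [1-4] (non-capturing group).
Scanning left to right: at [3:7] → 'uv44'.
With no groups in the pattern, `findall` gives back each whole match — 1 here.

['uv44']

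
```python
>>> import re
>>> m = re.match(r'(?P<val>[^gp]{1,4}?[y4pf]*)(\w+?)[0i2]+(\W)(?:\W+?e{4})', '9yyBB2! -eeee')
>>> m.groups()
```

The match spans [0:13] → '9yyBB2! -eeee'.
Captured: group 1 = '9yy', group 2 = 'BB', group 3 = '!'.

('9yy', 'BB', '!')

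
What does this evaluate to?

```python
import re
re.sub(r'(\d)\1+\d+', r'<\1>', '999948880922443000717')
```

'<9>'

`\1` has to match the exact text group 1 already captured.
Each match is replaced using the text its own group 1 captured.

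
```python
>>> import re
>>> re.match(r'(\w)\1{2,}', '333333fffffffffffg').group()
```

The backreference `\1` re-matches whatever the first group consumed, character for character.
`re.match` won't scan ahead — the pattern has to work from the very first character.
The match spans [0:6] → '333333'.
Captured: group 1 = '3'.

'333333'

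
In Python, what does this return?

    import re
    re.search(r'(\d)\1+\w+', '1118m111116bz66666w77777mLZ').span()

`\1` is not a pattern — it's the concrete string captured by group 1, re-applied verbatim.
Unlike `match`, `search` isn't anchored — it looks for the pattern anywhere in the string.
The match spans [0:27] → '1118m111116bz66666w77777mLZ'.
Captured: group 1 = '1'.

(0, 27)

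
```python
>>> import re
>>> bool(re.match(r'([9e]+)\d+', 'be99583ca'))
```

False

`re.match` won't scan ahead — the pattern has to work from the very first character.
Here the string doesn't start with a match, so the call returns None, and `bool(None)` is False.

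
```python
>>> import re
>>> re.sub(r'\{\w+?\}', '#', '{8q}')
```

'#'

Matches: at [0:4] → '{8q}'.
`sub` substitutes '#' at each match site.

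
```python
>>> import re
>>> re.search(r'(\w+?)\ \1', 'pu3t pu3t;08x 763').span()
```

(0, 9)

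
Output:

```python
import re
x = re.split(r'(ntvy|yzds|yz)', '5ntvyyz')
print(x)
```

Matches to split on: at [1:5] → 'ntvy'; at [5:7] → 'yz'.
With a capturing group present, the delimiter's captured portion is kept in the result list.

['5', 'ntvy', '', 'yz', '']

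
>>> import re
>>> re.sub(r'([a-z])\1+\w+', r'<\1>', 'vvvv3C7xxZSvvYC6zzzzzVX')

'<v>'

`\1` is not a pattern — it's the concrete string captured by group 1, re-applied verbatim.
Matches: at [0:23] → 'vvvv3C7xxZSvvYC6zzzzzVX'.
Each match is replaced using the text its own group 1 captured.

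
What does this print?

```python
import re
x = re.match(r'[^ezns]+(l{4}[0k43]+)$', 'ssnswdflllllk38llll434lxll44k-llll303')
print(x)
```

None

`re.match` only tries the pattern at the start of the string.
Here position 0 doesn't satisfy it, so the call returns None.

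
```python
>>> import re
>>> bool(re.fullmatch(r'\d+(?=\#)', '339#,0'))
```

False

The lookaround is zero-width — it requires the adjacent text to match without consuming it, so the asserted text isn't part of the match.
`re.fullmatch` requires the pattern to consume the entire string.
Here the string isn't matched end-to-end, so the call returns None, and `bool(None)` is False.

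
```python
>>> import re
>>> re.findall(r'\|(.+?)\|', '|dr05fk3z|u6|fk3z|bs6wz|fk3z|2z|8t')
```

['dr05fk3z', 'fk3z', 'fk3z']

The `?` after the quantifier makes it lazy — it takes as little as possible before letting the rest of the pattern try.
Scanning left to right: at [0:10] match '|dr05fk3z|', group 1 = 'dr05fk3z'; at [12:18] match '|fk3z|', group 1 = 'fk3z'; at [23:29] match '|fk3z|', group 1 = 'fk3z'.
`findall` collects group 1 from each match (3 total).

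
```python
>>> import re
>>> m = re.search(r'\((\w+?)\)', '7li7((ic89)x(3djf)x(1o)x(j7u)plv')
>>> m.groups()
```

`search` walks the string left to right and returns the first match it finds.
The match spans [5:11] → '(ic89)'.
Captured: group 1 = 'ic89'.

('ic89',)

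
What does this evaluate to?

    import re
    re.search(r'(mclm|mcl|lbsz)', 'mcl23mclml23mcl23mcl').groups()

('mcl',)

`search` walks the string left to right and returns the first match it finds.
The match spans [0:3] → 'mcl'.
Captured: group 1 = 'mcl'.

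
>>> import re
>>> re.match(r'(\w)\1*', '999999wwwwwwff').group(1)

The match spans [0:6] → '999999'.
Captured: group 1 = '9'.

'9'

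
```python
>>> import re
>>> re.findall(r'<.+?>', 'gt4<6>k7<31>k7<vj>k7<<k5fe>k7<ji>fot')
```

A `+?`/`*?`/`{m,n}?` starts at its minimum and grows only as far as needed for what follows to match.
With no groups in the pattern, `findall` gives back each whole match — 5 here.

['<6>', '<31>', '<vj>', '<<k5fe>', '<ji>']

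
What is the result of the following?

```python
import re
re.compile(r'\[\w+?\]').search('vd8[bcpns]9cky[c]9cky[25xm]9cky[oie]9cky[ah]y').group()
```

'[bcpns]'

`re.search` scans for the first position where the pattern succeeds.
The match spans [3:10] → '[bcpns]'.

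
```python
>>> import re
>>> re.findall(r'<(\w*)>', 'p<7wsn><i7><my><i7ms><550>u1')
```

['7wsn', 'i7', 'my', 'i7ms', '550']

Scanning left to right: at [1:7] match '<7wsn>', group 1 = '7wsn'; at [7:11] match '<i7>', group 1 = 'i7'; at [11:15] match '<my>', group 1 = 'my'; at [15:21] match '<i7ms>', group 1 = 'i7ms'; at [21:26] match '<550>', group 1 = '550'.
`findall` collects group 1 from each match (5 total).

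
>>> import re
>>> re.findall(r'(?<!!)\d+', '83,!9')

Because the assertion is negative and zero-width, positions next to the forbidden text are skipped.
Walking the string: at [0:2] → '83'.
`findall` yields the raw match text (1 of them) because the pattern has no groups.

['83']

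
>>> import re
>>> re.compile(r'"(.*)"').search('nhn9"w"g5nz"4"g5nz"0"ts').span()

(4, 21)

`re.search` tries every starting position until one works.
The match spans [4:21] → '"w"g5nz"4"g5nz"0"'.
Captured: group 1 = 'w"g5nz"4"g5nz"0'.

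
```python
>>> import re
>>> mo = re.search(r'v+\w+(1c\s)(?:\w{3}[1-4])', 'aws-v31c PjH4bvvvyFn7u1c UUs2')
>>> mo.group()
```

'v31c PjH4'

The pattern matches one or more of the literal 'v', then one or more of a word character; then the literal '1c', then whitespace (captured); then exactly 3 of a word character, then a character in [1-4] (non-capturing group).
`re.search` tries every starting position until one works.
The match spans [4:13] → 'v31c PjH4'.
Captured: group 1 = '1c '.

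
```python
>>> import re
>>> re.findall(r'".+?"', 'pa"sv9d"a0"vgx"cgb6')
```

['"sv9d"', '"vgx"']

Because the quantifier is non-greedy, it stops expanding at the earliest point where the rest of the pattern can succeed.
No capturing groups, so `findall` returns the 2 full match strings.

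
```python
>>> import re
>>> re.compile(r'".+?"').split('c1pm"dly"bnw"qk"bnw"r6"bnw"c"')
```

['c1pm', 'bnw', 'bnw', 'bnw', '']

A non-greedy quantifier consumes as few characters as it can — just enough that the remainder of the pattern still matches from where it stops; whatever follows it matches normally.
Matches to split on: at [4:9] → '"dly"'; at [12:16] → '"qk"'; at [19:23] → '"r6"'; at [26:29] → '"c"'.
`split` removes every match and returns the 5 fragments in between.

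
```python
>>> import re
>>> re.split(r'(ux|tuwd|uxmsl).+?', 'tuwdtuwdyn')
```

Matches to split on: at [0:5] → 'tuwdt'.
With a capturing group present, the delimiter's captured portion is kept in the result list.

['', 'tuwd', 'uwdyn']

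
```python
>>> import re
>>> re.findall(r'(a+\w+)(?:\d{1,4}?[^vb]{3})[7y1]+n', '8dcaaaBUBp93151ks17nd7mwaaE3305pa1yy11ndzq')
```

['aaaBUBp93151ks17nd7mwaaE3305pa']

Pattern: one or more of the literal 'a', then one or more of a word character (captured); then 1 to 4 of a digit (lazy), then exactly 3 of any character except [vb] (non-capturing group); then one or more of one of [7y1], then a literal 'n'.
Matches: at [3:39] match 'aaaBUBp93151ks17nd7mwaaE3305pa1yy11n', group 1 = 'aaaBUBp93151ks17nd7mwaaE3305pa'.
Because there's exactly one group, `findall` drops the full match and keeps group 1 from the one hit.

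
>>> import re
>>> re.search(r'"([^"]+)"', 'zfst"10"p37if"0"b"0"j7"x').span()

(4, 8)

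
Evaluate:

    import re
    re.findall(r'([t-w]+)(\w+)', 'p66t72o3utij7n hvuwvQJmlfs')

[('t', '72o3utij7n'), ('vuwv', 'QJmlfs')]

The pattern matches one or more of a character in [t-w] (captured); then one or more of a word character (captured).
Multiple groups make `findall` return tuples — one 2-tuple for each match.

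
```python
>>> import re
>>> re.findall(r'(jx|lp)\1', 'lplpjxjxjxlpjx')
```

A backreference is literal: `\1` must see the identical characters the first group matched.
With a single group, `findall` returns only what that group captured — 2 items.

['lp', 'jx']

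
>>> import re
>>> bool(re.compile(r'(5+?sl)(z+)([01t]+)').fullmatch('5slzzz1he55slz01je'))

This matches one or more of the literal '5' (lazy), then the literal 'sl' (captured); then one or more of a literal 'z' (captured); then one or more of one of [01t] (captured).
`fullmatch` succeeds only if the pattern covers the string from start to end.
Here the string isn't matched end-to-end, so the call returns None, and `bool(None)` is False.

False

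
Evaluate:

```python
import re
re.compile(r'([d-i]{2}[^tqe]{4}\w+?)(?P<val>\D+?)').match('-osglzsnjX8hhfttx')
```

None

This matches exactly 2 of a character in [d-i], then exactly 4 of any character except [tqe], then one or more of a word character (lazy) (captured); then one or more of a non-digit (lazy) (captured as 'val').
`match` is anchored at position 0; if the pattern doesn't fit there, it returns None.
Here the pattern fails at index 0, so the call returns None.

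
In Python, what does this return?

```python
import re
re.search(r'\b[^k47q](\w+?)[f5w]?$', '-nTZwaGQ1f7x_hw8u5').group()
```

This matches a word boundary (`\b`, zero-width); then any character except [k47q]; then one or more of a word character (lazy) (captured); then optionally one of [f5w]; then anchored at the end.
`re.search` tries every starting position until one works.
The match spans [1:18] → 'nTZwaGQ1f7x_hw8u5'.
Captured: group 1 = 'TZwaGQ1f7x_hw8u'.

'nTZwaGQ1f7x_hw8u5'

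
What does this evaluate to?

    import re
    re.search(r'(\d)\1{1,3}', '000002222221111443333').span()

A backreference is literal: `\1` must see the identical characters the first group matched.
`search` walks the string left to right and returns the first match it finds.
The match spans [0:4] → '0000'.
Captured: group 1 = '0'.

(0, 4)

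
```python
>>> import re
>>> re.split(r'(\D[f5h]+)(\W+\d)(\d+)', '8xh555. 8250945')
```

This matches a non-digit, then one or more of one of [f5h] (captured); then one or more of a non-word character, then a digit (captured); then one or more of a digit (captured).
Matches to split on: at [1:15] → 'xh555. 8250945'.
With a capturing group present, the delimiter's captured portion is kept in the result list.

['8', 'xh555', '. 8', '250945', '']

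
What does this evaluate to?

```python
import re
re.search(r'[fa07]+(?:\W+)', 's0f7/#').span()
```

Pattern: one or more of one of [fa07]; then one or more of a non-word character (non-capturing group).
The match spans [1:6] → '0f7/#'.

(1, 6)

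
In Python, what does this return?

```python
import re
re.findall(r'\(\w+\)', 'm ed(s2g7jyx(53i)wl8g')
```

['(53i)']

`findall` yields the raw match text (1 of them) because the pattern has no groups.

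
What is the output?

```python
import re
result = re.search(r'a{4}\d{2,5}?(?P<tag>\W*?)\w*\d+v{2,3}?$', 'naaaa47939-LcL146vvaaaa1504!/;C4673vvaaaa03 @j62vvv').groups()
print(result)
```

(' @',)

Pattern: exactly 4 of a literal 'a', then 2 to 5 of a digit (lazy); then zero or more of a non-word character (lazy) (captured as 'tag'); then zero or more of a word character, then one or more of a digit, then 2 to 3 of a literal 'v' (lazy); then anchored at the end.
Unlike `match`, `search` isn't anchored — it looks for the pattern anywhere in the string.
The match spans [37:51] → 'aaaa03 @j62vvv'.
Captured: group 1 = ' @'.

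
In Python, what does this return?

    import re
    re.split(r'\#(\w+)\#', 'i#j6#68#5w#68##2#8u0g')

The group in the pattern means `split` returns the separators' captures alongside the pieces.

['i', 'j6', '68', '5w', '68#', '2', '8u0g']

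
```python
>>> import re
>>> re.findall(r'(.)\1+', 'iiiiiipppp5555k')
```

The backreference `\1` re-matches whatever the first group consumed, character for character.
`findall` collects group 1 from each match (3 total).

['i', 'p', '5']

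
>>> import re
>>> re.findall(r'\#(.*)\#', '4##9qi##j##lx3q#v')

['#9qi##j##lx3q']

`findall` collects group 1 from the one match (1 total).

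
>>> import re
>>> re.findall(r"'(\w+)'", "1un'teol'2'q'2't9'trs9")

['teol', 'q', 't9']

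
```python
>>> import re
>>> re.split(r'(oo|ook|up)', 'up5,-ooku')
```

Branches in `(...|...)` are attempted left-to-right; the first branch that allows the whole pattern to succeed is taken.
Matches to split on: at [0:2] → 'up'; at [5:7] → 'oo'.
The group in the pattern means `split` returns the separators' captures alongside the pieces.

['', 'up', '5,-', 'oo', 'ku']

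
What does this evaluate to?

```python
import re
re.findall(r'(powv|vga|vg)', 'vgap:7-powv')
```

['vga', 'powv']

`|` is ordered: at each position the engine commits to the first alternative that works.
One capturing group, so `findall` returns just the captured substring from each match — 2 in all.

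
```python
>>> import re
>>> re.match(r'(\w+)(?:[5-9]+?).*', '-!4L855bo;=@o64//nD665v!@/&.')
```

None

`match` is anchored at position 0; if the pattern doesn't fit there, it returns None.
Here position 0 doesn't satisfy it, so the call returns None.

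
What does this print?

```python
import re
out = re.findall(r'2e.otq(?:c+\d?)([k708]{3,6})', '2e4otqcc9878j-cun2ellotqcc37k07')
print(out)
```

['878']

This matches the literal '2e', then any character, then the literal 'otq'; then one or more of a literal 'c', then optionally a digit (non-capturing group); then 3 to 6 of one of [k708] (captured).
Walking the string: at [0:12] match '2e4otqcc9878', group 1 = '878'.
One capturing group, so `findall` returns just the captured substring from the one match — 1 in all.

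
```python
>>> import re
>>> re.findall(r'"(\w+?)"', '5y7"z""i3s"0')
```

['z', 'i3s']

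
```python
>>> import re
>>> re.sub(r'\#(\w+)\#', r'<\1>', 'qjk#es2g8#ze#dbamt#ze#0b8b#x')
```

'qjk<es2g8>ze<dbamt>ze<0b8b>x'

Matches: at [3:10] → '#es2g8#'; at [12:19] → '#dbamt#'; at [21:27] → '#0b8b#'.
The replacement refers to a captured group, so each match is rewritten using its own captured text.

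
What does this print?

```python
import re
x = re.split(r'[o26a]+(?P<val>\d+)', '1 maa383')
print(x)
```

['1 m', '383', '']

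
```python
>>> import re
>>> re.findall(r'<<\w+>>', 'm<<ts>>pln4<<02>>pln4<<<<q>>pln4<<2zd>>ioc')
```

['<<ts>>', '<<02>>', '<<q>>', '<<2zd>>']

`findall` yields the raw match text (4 of them) because the pattern has no groups.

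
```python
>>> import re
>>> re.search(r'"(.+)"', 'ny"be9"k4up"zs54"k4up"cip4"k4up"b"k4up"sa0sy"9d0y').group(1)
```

'be9"k4up"zs54"k4up"cip4"k4up"b"k4up"sa0sy'

The match spans [2:45] → '"be9"k4up"zs54"k4up"cip4"k4up"b"k4up"sa0sy"'.
Captured: group 1 = 'be9"k4up"zs54"k4up"cip4"k4up"b"k4up"sa0sy'.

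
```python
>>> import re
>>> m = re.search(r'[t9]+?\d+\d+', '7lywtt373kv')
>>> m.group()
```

'tt373'

This matches one or more of one of [t9] (lazy), then one or more of a digit; then one or more of a digit.
`search` walks the string left to right and returns the first match it finds.
The match spans [4:9] → 'tt373'.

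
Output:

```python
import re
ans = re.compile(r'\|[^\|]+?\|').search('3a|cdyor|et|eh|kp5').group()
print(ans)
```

`re.search` tries every starting position until one works.
The match spans [2:9] → '|cdyor|'.

|cdyor|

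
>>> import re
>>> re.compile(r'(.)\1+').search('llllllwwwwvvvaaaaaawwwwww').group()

'llllll'

The backreference `\1` re-matches whatever the first group consumed, character for character.
The match spans [0:6] → 'llllll'.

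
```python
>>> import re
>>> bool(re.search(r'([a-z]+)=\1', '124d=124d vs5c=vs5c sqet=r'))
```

After group 1 captures some text, `\1` only succeeds where that same text appears again.
Here the pattern never matches, so the call returns None, and `bool(None)` is False.

False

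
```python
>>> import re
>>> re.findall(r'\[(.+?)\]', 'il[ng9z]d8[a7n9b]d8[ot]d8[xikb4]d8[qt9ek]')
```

Lazy quantifiers expand one character at a time until the remainder of the pattern can match.
One capturing group, so `findall` returns just the captured substring from each match — 5 in all.

['ng9z', 'a7n9b', 'ot', 'xikb4', 'qt9ek']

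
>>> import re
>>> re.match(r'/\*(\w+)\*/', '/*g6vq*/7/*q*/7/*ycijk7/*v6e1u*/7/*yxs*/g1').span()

`re.match` only tries the pattern at the start of the string.
The match spans [0:8] → '/*g6vq*/'.
Captured: group 1 = 'g6vq'.

(0, 8)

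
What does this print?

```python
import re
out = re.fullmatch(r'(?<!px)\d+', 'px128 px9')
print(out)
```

None

`(?!…)`/`(?<!…)` only lets a position through if the neighbouring text does NOT match; no characters are consumed.
`re.fullmatch` is like wrapping the pattern in `^…$` (in single-line mode).
Here there's no way to consume every character, so the call returns None.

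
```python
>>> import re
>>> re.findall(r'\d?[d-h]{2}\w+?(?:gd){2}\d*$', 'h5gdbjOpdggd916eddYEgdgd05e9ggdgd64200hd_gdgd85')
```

['5gdbjOpdggd916eddYEgdgd05e9ggdgd64200hd_gdgd85']

This matches optionally a digit, then exactly 2 of a character in [d-h], then one or more of a word character (lazy); then the literal 'gd' repeated 2 times, then zero or more of a digit; then anchored at the end.
With no groups in the pattern, `findall` gives back each whole match — 1 here.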